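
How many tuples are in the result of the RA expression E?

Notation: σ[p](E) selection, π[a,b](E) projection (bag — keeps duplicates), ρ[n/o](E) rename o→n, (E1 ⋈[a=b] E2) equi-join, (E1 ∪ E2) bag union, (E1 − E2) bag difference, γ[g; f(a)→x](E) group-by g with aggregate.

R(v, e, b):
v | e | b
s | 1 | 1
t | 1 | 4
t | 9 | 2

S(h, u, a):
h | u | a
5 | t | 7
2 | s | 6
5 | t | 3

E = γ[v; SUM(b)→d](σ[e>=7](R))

Row counts bottom-up:
  R → 3
  σ[e>=7](R) → 1
  γ[v; SUM(b)→d](σ[e>=7](R)) → 1

|E| = 1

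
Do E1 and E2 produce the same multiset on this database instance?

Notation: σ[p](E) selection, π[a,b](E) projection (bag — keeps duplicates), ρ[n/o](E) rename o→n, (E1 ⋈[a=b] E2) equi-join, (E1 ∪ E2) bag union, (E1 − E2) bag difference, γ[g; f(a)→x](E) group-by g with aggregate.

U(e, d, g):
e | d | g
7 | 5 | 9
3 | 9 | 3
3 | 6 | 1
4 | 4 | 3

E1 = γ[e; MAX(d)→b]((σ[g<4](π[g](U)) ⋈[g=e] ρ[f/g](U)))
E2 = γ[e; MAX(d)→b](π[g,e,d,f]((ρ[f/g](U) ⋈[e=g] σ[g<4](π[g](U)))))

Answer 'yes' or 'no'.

E1 row counts bottom-up:
  U → 4
  π[g](U) → 4
  σ[g<4](π[g](U)) → 3
  U → 4
  ρ[f/g](U) → 4
  (σ[g<4](π[g](U)) ⋈[g=e] ρ[f/g](U)) → 4
  γ[e; MAX(d)→b]((σ[g<4](π[g](U)) ⋈[g=e] ρ[f/g](U))) → 1
E2 row counts bottom-up:
  U → 4
  ρ[f/g](U) → 4
  U → 4
  π[g](U) → 4
  σ[g<4](π[g](U)) → 3
  (ρ[f/g](U) ⋈[e=g] σ[g<4](π[g](U))) → 4
  π[g,e,d,f]((ρ[f/g](U) ⋈[e=g] σ[g<4](π[g](U)))) → 4
  γ[e; MAX(d)→b](π[g,e,d,f]((ρ[f/g](U) ⋈[e=g] σ[g<4](π[g](U))))) → 1

E1 and E2 produce the same multiset:
e | b
3 | 9

yes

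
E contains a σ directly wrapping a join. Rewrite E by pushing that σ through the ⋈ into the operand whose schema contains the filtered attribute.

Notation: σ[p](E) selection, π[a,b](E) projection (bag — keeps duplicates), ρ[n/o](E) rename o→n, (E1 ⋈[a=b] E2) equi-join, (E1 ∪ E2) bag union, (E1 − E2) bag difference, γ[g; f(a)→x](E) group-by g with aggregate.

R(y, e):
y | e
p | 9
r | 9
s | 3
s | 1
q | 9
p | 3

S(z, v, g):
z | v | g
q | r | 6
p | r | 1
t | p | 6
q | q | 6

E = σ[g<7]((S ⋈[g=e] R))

σ filters on g, owned by the left side.
E' = (σ[g<7](S) ⋈[g=e] R)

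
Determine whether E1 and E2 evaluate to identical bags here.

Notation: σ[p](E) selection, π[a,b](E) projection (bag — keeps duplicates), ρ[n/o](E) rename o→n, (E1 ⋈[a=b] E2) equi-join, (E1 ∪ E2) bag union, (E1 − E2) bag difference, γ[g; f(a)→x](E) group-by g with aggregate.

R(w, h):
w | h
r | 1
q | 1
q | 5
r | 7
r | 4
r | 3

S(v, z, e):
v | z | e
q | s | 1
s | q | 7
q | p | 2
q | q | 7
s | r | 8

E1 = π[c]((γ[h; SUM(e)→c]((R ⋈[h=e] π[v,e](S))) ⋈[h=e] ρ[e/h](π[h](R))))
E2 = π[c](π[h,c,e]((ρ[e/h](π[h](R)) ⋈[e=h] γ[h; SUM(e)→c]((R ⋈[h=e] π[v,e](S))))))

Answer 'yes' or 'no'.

E1 per-node cardinality:
  R → 6
  S → 5
  π[v,e](S) → 5
  (R ⋈[h=e] π[v,e](S)) → 4
  γ[h; SUM(e)→c]((R ⋈[h=e] π[v,e](S))) → 2
  R → 6
  π[h](R) → 6
  ρ[e/h](π[h](R)) → 6
  (γ[h; SUM(e)→c]((R ⋈[h=e] π[v,e](S))) ⋈[h=e] ρ[e/h](π[h](R))) → 3
  π[c]((γ[h; SUM(e)→c]((R ⋈[h=e] π[v,e](S))) ⋈[h=e] ρ[e/h](π[h](R)))) → 3
E2 per-node cardinality:
  R → 6
  π[h](R) → 6
  ρ[e/h](π[h](R)) → 6
  R → 6
  S → 5
  π[v,e](S) → 5
  (R ⋈[h=e] π[v,e](S)) → 4
  γ[h; SUM(e)→c]((R ⋈[h=e] π[v,e](S))) → 2
  (ρ[e/h](π[h](R)) ⋈[e=h] γ[h; SUM(e)→c]((R ⋈[h=e] π[v,e](S)))) → 3
  π[h,c,e]((ρ[e/h](π[h](R)) ⋈[e=h] γ[h; SUM(e)→c]((R ⋈[h=e] π[v,e](S))))) → 3
  π[c](π[h,c,e]((ρ[e/h](π[h](R)) ⋈[e=h] γ[h; SUM(e)→c]((R ⋈[h=e] π[v,e](S)))))) → 3

E1 and E2 produce the same multiset:
c
2
2
14

yes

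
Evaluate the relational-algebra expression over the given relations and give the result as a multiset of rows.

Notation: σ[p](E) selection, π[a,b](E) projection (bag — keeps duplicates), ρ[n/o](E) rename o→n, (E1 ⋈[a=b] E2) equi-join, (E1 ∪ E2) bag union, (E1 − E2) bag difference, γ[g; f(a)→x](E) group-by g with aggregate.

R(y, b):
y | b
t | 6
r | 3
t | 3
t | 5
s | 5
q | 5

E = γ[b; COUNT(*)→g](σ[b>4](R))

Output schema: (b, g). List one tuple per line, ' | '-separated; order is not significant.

Per-node cardinality:
  R → 6
  σ[b>4](R) → 4
  γ[b; COUNT(*)→g](σ[b>4](R)) → 2

== RESULT ==
b | g
5 | 3
6 | 1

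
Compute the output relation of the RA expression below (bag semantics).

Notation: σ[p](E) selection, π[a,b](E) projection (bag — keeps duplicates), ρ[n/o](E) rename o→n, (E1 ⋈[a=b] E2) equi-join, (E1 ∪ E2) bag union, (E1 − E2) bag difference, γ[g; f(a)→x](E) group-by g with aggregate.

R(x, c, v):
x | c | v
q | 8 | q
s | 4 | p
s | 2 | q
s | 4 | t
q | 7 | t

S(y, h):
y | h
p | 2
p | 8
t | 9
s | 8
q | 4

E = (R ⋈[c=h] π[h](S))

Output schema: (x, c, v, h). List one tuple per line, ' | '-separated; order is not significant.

Stepwise |·|:
  R → 5
  S → 5
  π[h](S) → 5
  (R ⋈[c=h] π[h](S)) → 5

== RESULT ==
x | c | v | h
q | 8 | q | 8
q | 8 | q | 8
s | 2 | q | 2
s | 4 | p | 4
s | 4 | t | 4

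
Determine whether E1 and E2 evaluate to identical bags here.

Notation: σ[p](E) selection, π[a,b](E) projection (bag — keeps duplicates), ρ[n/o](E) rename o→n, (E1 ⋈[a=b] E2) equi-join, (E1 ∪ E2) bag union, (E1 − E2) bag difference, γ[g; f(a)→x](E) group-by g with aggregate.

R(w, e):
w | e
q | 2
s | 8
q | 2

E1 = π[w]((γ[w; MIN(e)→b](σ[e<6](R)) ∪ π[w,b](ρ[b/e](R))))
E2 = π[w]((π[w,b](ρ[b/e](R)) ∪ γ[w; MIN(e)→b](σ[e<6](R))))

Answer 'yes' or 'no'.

E1 subexpression sizes:
  R → 3
  σ[e<6](R) → 2
  γ[w; MIN(e)→b](σ[e<6](R)) → 1
  R → 3
  ρ[b/e](R) → 3
  π[w,b](ρ[b/e](R)) → 3
  (γ[w; MIN(e)→b](σ[e<6](R)) ∪ π[w,b](ρ[b/e](R))) → 4
  π[w]((γ[w; MIN(e)→b](σ[e<6](R)) ∪ π[w,b](ρ[b/e](R)))) → 4
E2 subexpression sizes:
  R → 3
  ρ[b/e](R) → 3
  π[w,b](ρ[b/e](R)) → 3
  R → 3
  σ[e<6](R) → 2
  γ[w; MIN(e)→b](σ[e<6](R)) → 1
  (π[w,b](ρ[b/e](R)) ∪ γ[w; MIN(e)→b](σ[e<6](R))) → 4
  π[w]((π[w,b](ρ[b/e](R)) ∪ γ[w; MIN(e)→b](σ[e<6](R)))) → 4

E1 and E2 produce the same multiset:
w
q
q
q
s

yes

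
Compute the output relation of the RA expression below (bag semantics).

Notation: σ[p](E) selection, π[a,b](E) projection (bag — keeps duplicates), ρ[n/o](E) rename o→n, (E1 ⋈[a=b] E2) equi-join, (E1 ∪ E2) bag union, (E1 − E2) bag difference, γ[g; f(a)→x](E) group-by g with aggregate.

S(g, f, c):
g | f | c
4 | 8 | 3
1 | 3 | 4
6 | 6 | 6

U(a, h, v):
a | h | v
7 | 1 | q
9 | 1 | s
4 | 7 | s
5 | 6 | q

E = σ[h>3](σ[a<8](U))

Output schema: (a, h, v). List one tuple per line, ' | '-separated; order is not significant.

Per-node cardinality:
  U → 4
  σ[a<8](U) → 3
  σ[h>3](σ[a<8](U)) → 2

== RESULT ==
a | h | v
4 | 7 | s
5 | 6 | q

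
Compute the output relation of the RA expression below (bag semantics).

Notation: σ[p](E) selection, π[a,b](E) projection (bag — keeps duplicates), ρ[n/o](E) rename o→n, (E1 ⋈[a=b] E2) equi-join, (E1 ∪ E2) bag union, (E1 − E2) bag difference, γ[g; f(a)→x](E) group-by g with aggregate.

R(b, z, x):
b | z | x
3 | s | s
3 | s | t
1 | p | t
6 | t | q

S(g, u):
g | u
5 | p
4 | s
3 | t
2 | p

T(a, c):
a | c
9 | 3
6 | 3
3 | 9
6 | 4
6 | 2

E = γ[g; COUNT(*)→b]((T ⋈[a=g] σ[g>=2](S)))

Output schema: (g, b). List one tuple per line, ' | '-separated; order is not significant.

Row counts bottom-up:
  T → 5
  S → 4
  σ[g>=2](S) → 4
  (T ⋈[a=g] σ[g>=2](S)) → 1
  γ[g; COUNT(*)→b]((T ⋈[a=g] σ[g>=2](S))) → 1

== RESULT ==
g | b
3 | 1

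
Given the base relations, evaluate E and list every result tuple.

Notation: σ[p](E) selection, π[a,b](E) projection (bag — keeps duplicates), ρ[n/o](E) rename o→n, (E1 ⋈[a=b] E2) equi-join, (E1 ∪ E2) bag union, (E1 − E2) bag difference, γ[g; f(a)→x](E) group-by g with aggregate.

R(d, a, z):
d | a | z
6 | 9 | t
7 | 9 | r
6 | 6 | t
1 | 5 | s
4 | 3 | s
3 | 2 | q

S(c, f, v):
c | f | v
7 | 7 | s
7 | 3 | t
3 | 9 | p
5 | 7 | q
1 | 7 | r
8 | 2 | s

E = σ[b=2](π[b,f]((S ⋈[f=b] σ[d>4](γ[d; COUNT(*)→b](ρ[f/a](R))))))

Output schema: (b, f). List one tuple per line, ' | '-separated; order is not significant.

Per-node cardinality:
  S → 6
  R → 6
  ρ[f/a](R) → 6
  γ[d; COUNT(*)→b](ρ[f/a](R)) → 5
  σ[d>4](γ[d; COUNT(*)→b](ρ[f/a](R))) → 2
  (S ⋈[f=b] σ[d>4](γ[d; COUNT(*)→b](ρ[f/a](R)))) → 1
  π[b,f]((S ⋈[f=b] σ[d>4](γ[d; COUNT(*)→b](ρ[f/a](R))))) → 1
  σ[b=2](π[b,f]((S ⋈[f=b] σ[d>4](γ[d; COUNT(*)→b](ρ[f/a](R)))))) → 1

== RESULT ==
b | f
2 | 2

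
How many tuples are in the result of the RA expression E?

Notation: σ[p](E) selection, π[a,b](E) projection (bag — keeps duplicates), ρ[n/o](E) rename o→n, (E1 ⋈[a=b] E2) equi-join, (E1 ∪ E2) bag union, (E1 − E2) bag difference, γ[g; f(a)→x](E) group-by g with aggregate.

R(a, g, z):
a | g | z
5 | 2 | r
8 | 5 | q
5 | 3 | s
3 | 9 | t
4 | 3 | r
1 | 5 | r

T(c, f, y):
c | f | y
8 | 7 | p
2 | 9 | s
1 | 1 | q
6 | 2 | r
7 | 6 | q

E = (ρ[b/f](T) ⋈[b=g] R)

Subexpression sizes:
  T → 5
  ρ[b/f](T) → 5
  R → 6
  (ρ[b/f](T) ⋈[b=g] R) → 2

|E| = 2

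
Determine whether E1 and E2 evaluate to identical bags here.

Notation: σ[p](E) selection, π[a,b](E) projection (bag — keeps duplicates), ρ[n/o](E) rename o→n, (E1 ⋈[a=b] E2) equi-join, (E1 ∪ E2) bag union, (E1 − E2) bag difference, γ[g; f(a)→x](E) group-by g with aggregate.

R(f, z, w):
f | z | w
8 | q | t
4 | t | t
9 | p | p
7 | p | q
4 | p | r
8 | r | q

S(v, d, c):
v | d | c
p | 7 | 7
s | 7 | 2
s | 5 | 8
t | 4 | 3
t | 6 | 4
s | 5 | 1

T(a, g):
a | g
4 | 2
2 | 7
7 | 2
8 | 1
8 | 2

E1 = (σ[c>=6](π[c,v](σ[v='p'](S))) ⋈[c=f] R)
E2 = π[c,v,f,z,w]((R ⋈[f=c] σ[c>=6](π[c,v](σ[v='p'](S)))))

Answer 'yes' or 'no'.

E1 per-node cardinality:
  S → 6
  σ[v='p'](S) → 1
  π[c,v](σ[v='p'](S)) → 1
  σ[c>=6](π[c,v](σ[v='p'](S))) → 1
  R → 6
  (σ[c>=6](π[c,v](σ[v='p'](S))) ⋈[c=f] R) → 1
E2 per-node cardinality:
  R → 6
  S → 6
  σ[v='p'](S) → 1
  π[c,v](σ[v='p'](S)) → 1
  σ[c>=6](π[c,v](σ[v='p'](S))) → 1
  (R ⋈[f=c] σ[c>=6](π[c,v](σ[v='p'](S)))) → 1
  π[c,v,f,z,w]((R ⋈[f=c] σ[c>=6](π[c,v](σ[v='p'](S))))) → 1

E1 and E2 produce the same multiset:
c | v | f | z | w
7 | p | 7 | p | q

yes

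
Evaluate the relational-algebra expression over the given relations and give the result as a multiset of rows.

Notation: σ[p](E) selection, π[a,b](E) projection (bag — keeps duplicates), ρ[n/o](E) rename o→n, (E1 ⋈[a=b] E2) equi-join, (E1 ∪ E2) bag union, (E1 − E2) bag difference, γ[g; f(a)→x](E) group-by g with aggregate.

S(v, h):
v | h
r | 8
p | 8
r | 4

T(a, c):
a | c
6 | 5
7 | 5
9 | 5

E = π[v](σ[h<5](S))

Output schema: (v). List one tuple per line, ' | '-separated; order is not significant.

Stepwise |·|:
  S → 3
  σ[h<5](S) → 1
  π[v](σ[h<5](S)) → 1

== RESULT ==
v
r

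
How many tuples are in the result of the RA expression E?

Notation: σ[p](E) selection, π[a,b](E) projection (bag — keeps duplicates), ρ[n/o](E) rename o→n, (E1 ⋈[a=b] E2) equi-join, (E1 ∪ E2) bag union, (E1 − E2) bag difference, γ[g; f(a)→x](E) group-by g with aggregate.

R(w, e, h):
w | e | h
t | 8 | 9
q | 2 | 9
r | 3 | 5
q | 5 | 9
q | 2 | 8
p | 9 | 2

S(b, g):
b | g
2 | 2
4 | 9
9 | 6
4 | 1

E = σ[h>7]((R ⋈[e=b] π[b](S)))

Row counts bottom-up:
  R → 6
  S → 4
  π[b](S) → 4
  (R ⋈[e=b] π[b](S)) → 3
  σ[h>7]((R ⋈[e=b] π[b](S))) → 2

|E| = 2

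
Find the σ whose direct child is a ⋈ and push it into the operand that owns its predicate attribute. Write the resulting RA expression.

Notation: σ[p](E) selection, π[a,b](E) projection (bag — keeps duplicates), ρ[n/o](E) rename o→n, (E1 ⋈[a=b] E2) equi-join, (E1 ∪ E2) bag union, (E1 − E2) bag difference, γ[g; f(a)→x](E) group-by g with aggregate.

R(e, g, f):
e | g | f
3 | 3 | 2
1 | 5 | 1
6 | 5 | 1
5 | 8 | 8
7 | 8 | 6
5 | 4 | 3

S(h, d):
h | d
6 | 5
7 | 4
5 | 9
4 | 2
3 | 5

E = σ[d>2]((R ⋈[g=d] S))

σ filters on d, owned by the right side.
E' = (R ⋈[g=d] σ[d>2](S))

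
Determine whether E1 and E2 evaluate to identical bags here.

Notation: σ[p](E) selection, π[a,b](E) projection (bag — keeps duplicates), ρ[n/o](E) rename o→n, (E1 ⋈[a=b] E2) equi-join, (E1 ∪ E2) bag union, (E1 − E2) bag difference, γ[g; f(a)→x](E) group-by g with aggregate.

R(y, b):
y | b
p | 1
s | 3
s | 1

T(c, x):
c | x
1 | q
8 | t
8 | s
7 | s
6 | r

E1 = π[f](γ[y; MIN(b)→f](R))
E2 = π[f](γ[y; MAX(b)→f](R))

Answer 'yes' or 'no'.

E1 stepwise |·|:
  R → 3
  γ[y; MIN(b)→f](R) → 2
  π[f](γ[y; MIN(b)→f](R)) → 2
E2 stepwise |·|:
  R → 3
  γ[y; MAX(b)→f](R) → 2
  π[f](γ[y; MAX(b)→f](R)) → 2

E1 result:
f
1
1
E2 result:
f
1
3
Witness: (1,) appears 2× in E1 but 1× in E2.

no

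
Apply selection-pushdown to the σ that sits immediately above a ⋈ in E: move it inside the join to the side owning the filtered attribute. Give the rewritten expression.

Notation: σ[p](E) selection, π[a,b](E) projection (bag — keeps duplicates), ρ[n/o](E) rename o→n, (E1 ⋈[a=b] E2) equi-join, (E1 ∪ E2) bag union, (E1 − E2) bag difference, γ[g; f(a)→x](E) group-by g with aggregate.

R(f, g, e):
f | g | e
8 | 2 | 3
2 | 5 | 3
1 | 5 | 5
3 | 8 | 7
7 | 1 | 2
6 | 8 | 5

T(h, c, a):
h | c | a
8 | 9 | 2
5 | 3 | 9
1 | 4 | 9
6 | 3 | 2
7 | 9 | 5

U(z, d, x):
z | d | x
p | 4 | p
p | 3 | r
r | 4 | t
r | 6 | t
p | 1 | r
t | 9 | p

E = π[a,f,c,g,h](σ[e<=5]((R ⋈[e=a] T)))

σ filters on e, owned by the left side.
E' = π[a,f,c,g,h]((σ[e<=5](R) ⋈[e=a] T))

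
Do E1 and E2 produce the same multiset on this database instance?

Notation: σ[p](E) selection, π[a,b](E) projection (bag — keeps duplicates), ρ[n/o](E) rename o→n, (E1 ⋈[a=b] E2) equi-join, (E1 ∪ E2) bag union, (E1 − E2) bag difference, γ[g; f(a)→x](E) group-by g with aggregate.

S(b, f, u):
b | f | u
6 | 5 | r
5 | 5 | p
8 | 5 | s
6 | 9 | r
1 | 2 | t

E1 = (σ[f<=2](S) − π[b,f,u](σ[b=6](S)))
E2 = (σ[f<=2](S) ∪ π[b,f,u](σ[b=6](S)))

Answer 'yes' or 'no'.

E1 row counts bottom-up:
  S → 5
  σ[f<=2](S) → 1
  S → 5
  σ[b=6](S) → 2
  π[b,f,u](σ[b=6](S)) → 2
  (σ[f<=2](S) − π[b,f,u](σ[b=6](S))) → 1
E2 row counts bottom-up:
  S → 5
  σ[f<=2](S) → 1
  S → 5
  σ[b=6](S) → 2
  π[b,f,u](σ[b=6](S)) → 2
  (σ[f<=2](S) ∪ π[b,f,u](σ[b=6](S))) → 3

E1 result:
b | f | u
1 | 2 | t
E2 result:
b | f | u
1 | 2 | t
6 | 5 | r
6 | 9 | r
Witness: (6, 9, 'r') appears 0× in E1 but 1× in E2.

no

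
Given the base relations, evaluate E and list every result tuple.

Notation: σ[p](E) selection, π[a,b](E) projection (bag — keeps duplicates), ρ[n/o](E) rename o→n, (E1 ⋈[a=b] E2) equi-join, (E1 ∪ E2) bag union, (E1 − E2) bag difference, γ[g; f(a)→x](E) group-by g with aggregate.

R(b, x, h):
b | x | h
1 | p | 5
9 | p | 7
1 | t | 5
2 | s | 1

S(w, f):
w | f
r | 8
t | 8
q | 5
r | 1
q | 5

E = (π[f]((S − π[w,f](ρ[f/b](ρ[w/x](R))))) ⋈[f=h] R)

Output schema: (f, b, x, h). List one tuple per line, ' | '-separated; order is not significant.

Row counts bottom-up:
  S → 5
  R → 4
  ρ[w/x](R) → 4
  ρ[f/b](ρ[w/x](R)) → 4
  π[w,f](ρ[f/b](ρ[w/x](R))) → 4
  (S − π[w,f](ρ[f/b](ρ[w/x](R)))) → 5
  π[f]((S − π[w,f](ρ[f/b](ρ[w/x](R))))) → 5
  R → 4
  (π[f]((S − π[w,f](ρ[f/b](ρ[w/x](R))))) ⋈[f=h] R) → 5

== RESULT ==
f | b | x | h
1 | 2 | s | 1
5 | 1 | p | 5
5 | 1 | p | 5
5 | 1 | t | 5
5 | 1 | t | 5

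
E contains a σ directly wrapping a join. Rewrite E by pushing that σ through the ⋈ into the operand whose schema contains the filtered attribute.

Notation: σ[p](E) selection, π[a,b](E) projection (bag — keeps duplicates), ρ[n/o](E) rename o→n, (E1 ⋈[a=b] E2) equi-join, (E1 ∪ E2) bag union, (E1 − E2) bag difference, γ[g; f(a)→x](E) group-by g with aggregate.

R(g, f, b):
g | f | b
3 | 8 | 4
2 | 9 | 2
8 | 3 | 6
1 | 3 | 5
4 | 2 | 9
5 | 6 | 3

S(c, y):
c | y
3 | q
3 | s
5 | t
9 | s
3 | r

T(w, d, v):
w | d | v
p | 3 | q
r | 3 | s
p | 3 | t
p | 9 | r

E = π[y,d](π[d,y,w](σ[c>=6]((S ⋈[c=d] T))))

σ filters on c, owned by the left side.
E' = π[y,d](π[d,y,w]((σ[c>=6](S) ⋈[c=d] T)))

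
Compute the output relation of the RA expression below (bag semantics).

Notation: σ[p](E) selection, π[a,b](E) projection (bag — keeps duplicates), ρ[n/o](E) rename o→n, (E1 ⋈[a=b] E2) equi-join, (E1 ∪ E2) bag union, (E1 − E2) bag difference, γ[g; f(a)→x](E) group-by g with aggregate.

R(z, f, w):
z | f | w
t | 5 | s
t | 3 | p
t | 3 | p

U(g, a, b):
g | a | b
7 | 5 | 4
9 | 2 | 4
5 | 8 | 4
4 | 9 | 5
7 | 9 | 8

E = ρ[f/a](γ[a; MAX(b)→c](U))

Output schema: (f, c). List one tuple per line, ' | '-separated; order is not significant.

Subexpression sizes:
  U → 5
  γ[a; MAX(b)→c](U) → 4
  ρ[f/a](γ[a; MAX(b)→c](U)) → 4

== RESULT ==
f | c
2 | 4
5 | 4
8 | 4
9 | 8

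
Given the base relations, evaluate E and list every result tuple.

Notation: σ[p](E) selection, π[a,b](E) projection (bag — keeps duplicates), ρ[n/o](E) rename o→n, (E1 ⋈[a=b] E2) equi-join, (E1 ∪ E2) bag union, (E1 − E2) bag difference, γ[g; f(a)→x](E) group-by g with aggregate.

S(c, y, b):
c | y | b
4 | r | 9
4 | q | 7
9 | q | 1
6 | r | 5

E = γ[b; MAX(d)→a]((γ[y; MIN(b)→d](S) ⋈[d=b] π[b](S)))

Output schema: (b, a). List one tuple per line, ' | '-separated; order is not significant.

Stepwise |·|:
  S → 4
  γ[y; MIN(b)→d](S) → 2
  S → 4
  π[b](S) → 4
  (γ[y; MIN(b)→d](S) ⋈[d=b] π[b](S)) → 2
  γ[b; MAX(d)→a]((γ[y; MIN(b)→d](S) ⋈[d=b] π[b](S))) → 2

== RESULT ==
b | a
1 | 1
5 | 5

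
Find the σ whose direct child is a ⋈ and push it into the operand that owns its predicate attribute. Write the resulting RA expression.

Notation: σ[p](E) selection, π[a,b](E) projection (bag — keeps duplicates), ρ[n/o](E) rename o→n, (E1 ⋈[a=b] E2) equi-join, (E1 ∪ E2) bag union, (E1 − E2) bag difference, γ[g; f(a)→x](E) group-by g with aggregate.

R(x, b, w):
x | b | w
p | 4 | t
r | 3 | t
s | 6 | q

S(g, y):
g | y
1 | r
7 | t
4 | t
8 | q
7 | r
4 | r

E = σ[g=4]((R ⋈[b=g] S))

σ filters on g, owned by the right side.
E' = (R ⋈[b=g] σ[g=4](S))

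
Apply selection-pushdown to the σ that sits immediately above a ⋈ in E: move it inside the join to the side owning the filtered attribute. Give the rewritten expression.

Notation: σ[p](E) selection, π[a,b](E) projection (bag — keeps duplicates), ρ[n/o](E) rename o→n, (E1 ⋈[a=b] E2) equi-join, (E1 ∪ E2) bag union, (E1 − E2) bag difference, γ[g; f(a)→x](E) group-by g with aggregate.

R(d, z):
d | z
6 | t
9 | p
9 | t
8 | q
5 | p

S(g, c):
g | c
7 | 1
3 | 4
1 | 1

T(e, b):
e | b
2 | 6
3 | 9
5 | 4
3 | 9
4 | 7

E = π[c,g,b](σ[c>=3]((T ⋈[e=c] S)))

σ filters on c, owned by the right side.
E' = π[c,g,b]((T ⋈[e=c] σ[c>=3](S)))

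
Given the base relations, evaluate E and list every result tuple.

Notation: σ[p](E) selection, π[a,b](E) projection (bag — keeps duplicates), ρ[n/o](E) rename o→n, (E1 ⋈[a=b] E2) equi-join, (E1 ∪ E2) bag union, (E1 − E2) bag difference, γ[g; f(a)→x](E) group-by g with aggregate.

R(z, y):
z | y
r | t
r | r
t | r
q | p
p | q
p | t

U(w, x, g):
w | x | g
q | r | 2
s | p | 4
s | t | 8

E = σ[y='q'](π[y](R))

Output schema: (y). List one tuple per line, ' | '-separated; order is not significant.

Row counts bottom-up:
  R → 6
  π[y](R) → 6
  σ[y='q'](π[y](R)) → 1

== RESULT ==
y
q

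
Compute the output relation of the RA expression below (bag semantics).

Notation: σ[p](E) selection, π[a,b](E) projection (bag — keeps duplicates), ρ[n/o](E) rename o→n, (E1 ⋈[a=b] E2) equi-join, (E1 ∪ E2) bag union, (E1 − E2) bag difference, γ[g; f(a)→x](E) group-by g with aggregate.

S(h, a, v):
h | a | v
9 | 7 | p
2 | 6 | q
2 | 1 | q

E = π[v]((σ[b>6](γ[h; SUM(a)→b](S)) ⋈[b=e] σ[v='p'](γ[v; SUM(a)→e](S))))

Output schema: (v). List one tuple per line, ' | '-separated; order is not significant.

Subexpression sizes:
  S → 3
  γ[h; SUM(a)→b](S) → 2
  σ[b>6](γ[h; SUM(a)→b](S)) → 2
  S → 3
  γ[v; SUM(a)→e](S) → 2
  σ[v='p'](γ[v; SUM(a)→e](S)) → 1
  (σ[b>6](γ[h; SUM(a)→b](S)) ⋈[b=e] σ[v='p'](γ[v; SUM(a)→e](S))) → 2
  π[v]((σ[b>6](γ[h; SUM(a)→b](S)) ⋈[b=e] σ[v='p'](γ[v; SUM(a)→e](S)))) → 2

== RESULT ==
v
p
p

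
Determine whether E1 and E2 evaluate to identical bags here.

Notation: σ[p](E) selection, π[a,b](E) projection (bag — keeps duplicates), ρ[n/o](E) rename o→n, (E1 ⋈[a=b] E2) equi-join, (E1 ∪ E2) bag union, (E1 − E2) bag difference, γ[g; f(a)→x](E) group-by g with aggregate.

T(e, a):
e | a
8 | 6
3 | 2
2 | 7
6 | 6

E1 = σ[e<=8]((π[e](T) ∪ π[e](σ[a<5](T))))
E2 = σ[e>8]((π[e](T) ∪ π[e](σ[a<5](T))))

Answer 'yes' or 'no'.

E1 subexpression sizes:
  T → 4
  π[e](T) → 4
  T → 4
  σ[a<5](T) → 1
  π[e](σ[a<5](T)) → 1
  (π[e](T) ∪ π[e](σ[a<5](T))) → 5
  σ[e<=8]((π[e](T) ∪ π[e](σ[a<5](T)))) → 5
E2 subexpression sizes:
  T → 4
  π[e](T) → 4
  T → 4
  σ[a<5](T) → 1
  π[e](σ[a<5](T)) → 1
  (π[e](T) ∪ π[e](σ[a<5](T))) → 5
  σ[e>8]((π[e](T) ∪ π[e](σ[a<5](T)))) → 0

E1 result:
e
2
3
3
6
8
E2 result:
e
(0 rows)
Witness: (6,) appears 1× in E1 but 0× in E2.

no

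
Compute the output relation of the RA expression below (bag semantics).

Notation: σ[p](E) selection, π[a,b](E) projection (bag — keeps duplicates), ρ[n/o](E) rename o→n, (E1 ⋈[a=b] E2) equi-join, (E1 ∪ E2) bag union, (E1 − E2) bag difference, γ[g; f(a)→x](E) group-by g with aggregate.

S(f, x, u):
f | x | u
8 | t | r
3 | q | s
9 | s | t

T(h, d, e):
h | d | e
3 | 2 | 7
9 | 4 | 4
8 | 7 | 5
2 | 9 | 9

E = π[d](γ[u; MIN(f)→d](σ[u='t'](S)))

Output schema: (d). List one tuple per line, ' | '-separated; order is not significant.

Per-node cardinality:
  S → 3
  σ[u='t'](S) → 1
  γ[u; MIN(f)→d](σ[u='t'](S)) → 1
  π[d](γ[u; MIN(f)→d](σ[u='t'](S))) → 1

== RESULT ==
d
9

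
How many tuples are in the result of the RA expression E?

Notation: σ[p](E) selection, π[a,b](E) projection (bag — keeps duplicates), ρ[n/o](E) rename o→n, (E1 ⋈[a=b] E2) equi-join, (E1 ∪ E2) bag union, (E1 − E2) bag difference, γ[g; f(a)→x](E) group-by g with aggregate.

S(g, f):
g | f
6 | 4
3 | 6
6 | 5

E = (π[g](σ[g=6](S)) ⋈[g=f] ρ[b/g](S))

Per-node cardinality:
  S → 3
  σ[g=6](S) → 2
  π[g](σ[g=6](S)) → 2
  S → 3
  ρ[b/g](S) → 3
  (π[g](σ[g=6](S)) ⋈[g=f] ρ[b/g](S)) → 2

|E| = 2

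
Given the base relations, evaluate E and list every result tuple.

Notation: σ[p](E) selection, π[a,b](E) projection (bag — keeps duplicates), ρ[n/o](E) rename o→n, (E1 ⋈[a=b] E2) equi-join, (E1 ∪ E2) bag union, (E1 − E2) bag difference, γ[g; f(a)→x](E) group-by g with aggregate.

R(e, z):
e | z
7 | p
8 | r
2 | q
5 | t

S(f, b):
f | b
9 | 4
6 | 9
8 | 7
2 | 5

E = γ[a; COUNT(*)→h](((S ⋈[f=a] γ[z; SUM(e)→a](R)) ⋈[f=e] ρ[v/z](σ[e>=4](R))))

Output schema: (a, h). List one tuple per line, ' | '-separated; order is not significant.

Stepwise |·|:
  S → 4
  R → 4
  γ[z; SUM(e)→a](R) → 4
  (S ⋈[f=a] γ[z; SUM(e)→a](R)) → 2
  R → 4
  σ[e>=4](R) → 3
  ρ[v/z](σ[e>=4](R)) → 3
  ((S ⋈[f=a] γ[z; SUM(e)→a](R)) ⋈[f=e] ρ[v/z](σ[e>=4](R))) → 1
  γ[a; COUNT(*)→h](((S ⋈[f=a] γ[z; SUM(e)→a](R)) ⋈[f=e] ρ[v/z](σ[e>=4](R)))) → 1

== RESULT ==
a | h
8 | 1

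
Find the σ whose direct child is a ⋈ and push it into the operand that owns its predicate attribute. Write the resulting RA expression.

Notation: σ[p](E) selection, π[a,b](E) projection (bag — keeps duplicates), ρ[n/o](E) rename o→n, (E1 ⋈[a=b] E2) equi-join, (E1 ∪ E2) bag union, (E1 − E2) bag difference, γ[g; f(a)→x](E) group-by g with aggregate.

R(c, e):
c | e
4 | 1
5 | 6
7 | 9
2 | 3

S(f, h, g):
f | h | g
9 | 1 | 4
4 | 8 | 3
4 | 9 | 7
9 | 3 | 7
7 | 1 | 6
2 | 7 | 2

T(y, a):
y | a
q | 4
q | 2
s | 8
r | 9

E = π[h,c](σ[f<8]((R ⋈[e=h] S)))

σ filters on f, owned by the right side.
E' = π[h,c]((R ⋈[e=h] σ[f<8](S)))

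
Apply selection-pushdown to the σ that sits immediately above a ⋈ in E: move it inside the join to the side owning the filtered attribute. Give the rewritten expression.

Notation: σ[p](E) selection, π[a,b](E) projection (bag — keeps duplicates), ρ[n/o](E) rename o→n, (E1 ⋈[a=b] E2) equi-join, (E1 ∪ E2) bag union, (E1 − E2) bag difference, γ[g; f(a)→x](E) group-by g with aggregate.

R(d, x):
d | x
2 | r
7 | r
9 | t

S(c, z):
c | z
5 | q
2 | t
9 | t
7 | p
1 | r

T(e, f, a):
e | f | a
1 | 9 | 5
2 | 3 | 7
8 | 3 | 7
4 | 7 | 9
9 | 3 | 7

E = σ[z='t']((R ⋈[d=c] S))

σ filters on z, owned by the right side.
E' = (R ⋈[d=c] σ[z='t'](S))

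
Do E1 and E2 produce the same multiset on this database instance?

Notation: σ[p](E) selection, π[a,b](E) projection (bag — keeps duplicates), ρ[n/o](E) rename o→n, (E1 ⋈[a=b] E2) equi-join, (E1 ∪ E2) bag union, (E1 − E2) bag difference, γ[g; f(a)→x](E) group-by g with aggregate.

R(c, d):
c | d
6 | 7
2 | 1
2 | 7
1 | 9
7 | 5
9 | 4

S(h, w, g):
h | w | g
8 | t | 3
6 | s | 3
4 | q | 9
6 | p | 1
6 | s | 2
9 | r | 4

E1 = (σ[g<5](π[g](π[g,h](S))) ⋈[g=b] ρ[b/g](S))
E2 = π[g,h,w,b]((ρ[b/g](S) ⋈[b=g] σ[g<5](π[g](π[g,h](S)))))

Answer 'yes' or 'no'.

E1 per-node cardinality:
  S → 6
  π[g,h](S) → 6
  π[g](π[g,h](S)) → 6
  σ[g<5](π[g](π[g,h](S))) → 5
  S → 6
  ρ[b/g](S) → 6
  (σ[g<5](π[g](π[g,h](S))) ⋈[g=b] ρ[b/g](S)) → 7
E2 per-node cardinality:
  S → 6
  ρ[b/g](S) → 6
  S → 6
  π[g,h](S) → 6
  π[g](π[g,h](S)) → 6
  σ[g<5](π[g](π[g,h](S))) → 5
  (ρ[b/g](S) ⋈[b=g] σ[g<5](π[g](π[g,h](S)))) → 7
  π[g,h,w,b]((ρ[b/g](S) ⋈[b=g] σ[g<5](π[g](π[g,h](S))))) → 7

E1 and E2 produce the same multiset:
g | h | w | b
1 | 6 | p | 1
2 | 6 | s | 2
3 | 6 | s | 3
3 | 6 | s | 3
3 | 8 | t | 3
3 | 8 | t | 3
4 | 9 | r | 4

yes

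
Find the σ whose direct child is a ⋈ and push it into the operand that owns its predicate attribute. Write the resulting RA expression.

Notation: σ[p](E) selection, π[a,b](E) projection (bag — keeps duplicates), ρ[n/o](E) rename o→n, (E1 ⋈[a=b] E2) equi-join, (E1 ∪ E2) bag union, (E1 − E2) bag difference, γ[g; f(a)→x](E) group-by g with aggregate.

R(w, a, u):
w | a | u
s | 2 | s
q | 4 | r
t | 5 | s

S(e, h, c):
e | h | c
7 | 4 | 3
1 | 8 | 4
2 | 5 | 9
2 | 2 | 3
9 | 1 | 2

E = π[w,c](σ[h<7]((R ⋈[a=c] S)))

σ filters on h, owned by the right side.
E' = π[w,c]((R ⋈[a=c] σ[h<7](S)))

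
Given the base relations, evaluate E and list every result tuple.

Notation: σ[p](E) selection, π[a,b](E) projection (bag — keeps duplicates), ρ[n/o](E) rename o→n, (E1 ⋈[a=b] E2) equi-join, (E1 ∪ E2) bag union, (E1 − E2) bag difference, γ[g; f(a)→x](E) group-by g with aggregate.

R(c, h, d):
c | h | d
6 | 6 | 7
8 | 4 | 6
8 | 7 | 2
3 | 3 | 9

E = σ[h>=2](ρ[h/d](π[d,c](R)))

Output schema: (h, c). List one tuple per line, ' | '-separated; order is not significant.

Row counts bottom-up:
  R → 4
  π[d,c](R) → 4
  ρ[h/d](π[d,c](R)) → 4
  σ[h>=2](ρ[h/d](π[d,c](R))) → 4

== RESULT ==
h | c
2 | 8
6 | 8
7 | 6
9 | 3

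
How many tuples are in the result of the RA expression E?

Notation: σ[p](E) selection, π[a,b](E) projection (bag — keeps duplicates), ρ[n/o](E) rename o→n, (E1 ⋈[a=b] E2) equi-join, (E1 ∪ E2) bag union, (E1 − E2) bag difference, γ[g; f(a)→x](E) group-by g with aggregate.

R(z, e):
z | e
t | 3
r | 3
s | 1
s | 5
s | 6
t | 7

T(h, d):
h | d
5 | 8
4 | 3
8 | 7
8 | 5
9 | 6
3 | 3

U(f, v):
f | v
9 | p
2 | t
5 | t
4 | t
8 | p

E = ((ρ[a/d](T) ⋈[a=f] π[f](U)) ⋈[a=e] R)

Subexpression sizes:
  T → 6
  ρ[a/d](T) → 6
  U → 5
  π[f](U) → 5
  (ρ[a/d](T) ⋈[a=f] π[f](U)) → 2
  R → 6
  ((ρ[a/d](T) ⋈[a=f] π[f](U)) ⋈[a=e] R) → 1

|E| = 1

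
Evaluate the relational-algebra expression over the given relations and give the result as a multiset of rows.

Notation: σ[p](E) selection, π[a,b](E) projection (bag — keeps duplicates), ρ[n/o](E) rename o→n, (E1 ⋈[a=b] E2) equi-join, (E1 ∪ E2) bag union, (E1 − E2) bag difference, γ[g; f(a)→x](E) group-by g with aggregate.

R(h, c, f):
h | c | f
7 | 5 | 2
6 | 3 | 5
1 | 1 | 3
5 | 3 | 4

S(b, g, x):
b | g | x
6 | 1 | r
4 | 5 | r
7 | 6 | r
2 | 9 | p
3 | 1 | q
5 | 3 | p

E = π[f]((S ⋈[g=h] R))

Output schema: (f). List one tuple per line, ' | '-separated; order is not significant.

Per-node cardinality:
  S → 6
  R → 4
  (S ⋈[g=h] R) → 4
  π[f]((S ⋈[g=h] R)) → 4

== RESULT ==
f
3
3
4
5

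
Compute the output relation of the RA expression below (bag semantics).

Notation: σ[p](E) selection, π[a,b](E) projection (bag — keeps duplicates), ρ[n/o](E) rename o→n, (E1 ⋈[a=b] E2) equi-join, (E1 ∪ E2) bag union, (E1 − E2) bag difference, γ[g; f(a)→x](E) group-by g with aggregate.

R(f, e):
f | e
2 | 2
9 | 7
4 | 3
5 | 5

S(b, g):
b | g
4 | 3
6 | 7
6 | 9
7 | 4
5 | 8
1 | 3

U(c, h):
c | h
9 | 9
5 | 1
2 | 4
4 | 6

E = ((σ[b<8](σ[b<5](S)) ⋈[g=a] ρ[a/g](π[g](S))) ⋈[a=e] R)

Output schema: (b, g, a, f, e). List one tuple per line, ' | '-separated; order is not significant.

Per-node cardinality:
  S → 6
  σ[b<5](S) → 2
  σ[b<8](σ[b<5](S)) → 2
  S → 6
  π[g](S) → 6
  ρ[a/g](π[g](S)) → 6
  (σ[b<8](σ[b<5](S)) ⋈[g=a] ρ[a/g](π[g](S))) → 4
  R → 4
  ((σ[b<8](σ[b<5](S)) ⋈[g=a] ρ[a/g](π[g](S))) ⋈[a=e] R) → 4

== RESULT ==
b | g | a | f | e
1 | 3 | 3 | 4 | 3
1 | 3 | 3 | 4 | 3
4 | 3 | 3 | 4 | 3
4 | 3 | 3 | 4 | 3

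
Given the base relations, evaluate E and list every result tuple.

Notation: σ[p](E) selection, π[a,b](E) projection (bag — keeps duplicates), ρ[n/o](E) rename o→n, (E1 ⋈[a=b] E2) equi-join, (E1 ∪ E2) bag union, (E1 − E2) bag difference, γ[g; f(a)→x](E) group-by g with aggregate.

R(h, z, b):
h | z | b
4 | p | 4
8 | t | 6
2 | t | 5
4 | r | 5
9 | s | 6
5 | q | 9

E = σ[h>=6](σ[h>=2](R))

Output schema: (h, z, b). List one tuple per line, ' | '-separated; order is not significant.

Stepwise |·|:
  R → 6
  σ[h>=2](R) → 6
  σ[h>=6](σ[h>=2](R)) → 2

== RESULT ==
h | z | b
8 | t | 6
9 | s | 6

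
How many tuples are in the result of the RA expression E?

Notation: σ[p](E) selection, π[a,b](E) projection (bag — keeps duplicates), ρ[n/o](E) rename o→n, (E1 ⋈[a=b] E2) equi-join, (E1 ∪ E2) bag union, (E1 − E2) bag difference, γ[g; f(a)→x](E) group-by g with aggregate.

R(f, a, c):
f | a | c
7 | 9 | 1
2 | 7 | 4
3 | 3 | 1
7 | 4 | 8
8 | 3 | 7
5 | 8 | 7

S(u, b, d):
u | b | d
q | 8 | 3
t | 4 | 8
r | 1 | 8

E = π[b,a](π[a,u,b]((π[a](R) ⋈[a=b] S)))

Row counts bottom-up:
  R → 6
  π[a](R) → 6
  S → 3
  (π[a](R) ⋈[a=b] S) → 2
  π[a,u,b]((π[a](R) ⋈[a=b] S)) → 2
  π[b,a](π[a,u,b]((π[a](R) ⋈[a=b] S))) → 2

|E| = 2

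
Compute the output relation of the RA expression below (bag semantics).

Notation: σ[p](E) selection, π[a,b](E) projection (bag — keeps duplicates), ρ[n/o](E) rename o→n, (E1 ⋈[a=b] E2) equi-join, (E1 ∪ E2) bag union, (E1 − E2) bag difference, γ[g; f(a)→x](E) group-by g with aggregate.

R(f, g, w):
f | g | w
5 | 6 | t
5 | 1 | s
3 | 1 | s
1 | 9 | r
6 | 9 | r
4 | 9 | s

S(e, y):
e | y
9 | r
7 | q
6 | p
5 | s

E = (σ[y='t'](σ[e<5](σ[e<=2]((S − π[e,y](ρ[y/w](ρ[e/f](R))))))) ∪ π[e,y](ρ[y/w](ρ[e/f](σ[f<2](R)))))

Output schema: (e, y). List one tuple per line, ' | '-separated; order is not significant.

Subexpression sizes:
  S → 4
  R → 6
  ρ[e/f](R) → 6
  ρ[y/w](ρ[e/f](R)) → 6
  π[e,y](ρ[y/w](ρ[e/f](R))) → 6
  (S − π[e,y](ρ[y/w](ρ[e/f](R)))) → 3
  σ[e<=2]((S − π[e,y](ρ[y/w](ρ[e/f](R))))) → 0
  σ[e<5](σ[e<=2]((S − π[e,y](ρ[y/w](ρ[e/f](R)))))) → 0
  σ[y='t'](σ[e<5](σ[e<=2]((S − π[e,y](ρ[y/w](ρ[e/f](R))))))) → 0
  R → 6
  σ[f<2](R) → 1
  ρ[e/f](σ[f<2](R)) → 1
  ρ[y/w](ρ[e/f](σ[f<2](R))) → 1
  π[e,y](ρ[y/w](ρ[e/f](σ[f<2](R)))) → 1
  (σ[y='t'](σ[e<5](σ[e<=2]((S − π[e,y](ρ[y/w](ρ[e/f](R))))))) ∪ π[e,y](ρ[y/w](ρ[e/f](σ[f<2](R))))) → 1

== RESULT ==
e | y
1 | r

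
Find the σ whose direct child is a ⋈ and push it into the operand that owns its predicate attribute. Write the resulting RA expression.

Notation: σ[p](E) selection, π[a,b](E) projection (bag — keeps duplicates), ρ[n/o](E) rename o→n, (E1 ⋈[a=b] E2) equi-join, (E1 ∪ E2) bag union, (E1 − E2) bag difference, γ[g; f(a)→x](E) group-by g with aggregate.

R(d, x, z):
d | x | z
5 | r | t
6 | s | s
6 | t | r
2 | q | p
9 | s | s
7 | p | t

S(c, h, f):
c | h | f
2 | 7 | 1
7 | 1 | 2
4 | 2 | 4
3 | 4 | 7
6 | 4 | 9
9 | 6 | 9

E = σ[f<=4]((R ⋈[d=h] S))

σ filters on f, owned by the right side.
E' = (R ⋈[d=h] σ[f<=4](S))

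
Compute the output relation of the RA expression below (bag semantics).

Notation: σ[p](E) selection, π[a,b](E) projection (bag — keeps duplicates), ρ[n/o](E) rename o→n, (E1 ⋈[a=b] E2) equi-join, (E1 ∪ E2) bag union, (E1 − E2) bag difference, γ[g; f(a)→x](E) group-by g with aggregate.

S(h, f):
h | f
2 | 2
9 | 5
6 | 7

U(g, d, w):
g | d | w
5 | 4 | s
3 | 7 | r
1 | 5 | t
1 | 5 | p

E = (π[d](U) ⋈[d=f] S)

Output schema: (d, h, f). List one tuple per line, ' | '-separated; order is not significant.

Row counts bottom-up:
  U → 4
  π[d](U) → 4
  S → 3
  (π[d](U) ⋈[d=f] S) → 3

== RESULT ==
d | h | f
5 | 9 | 5
5 | 9 | 5
7 | 6 | 7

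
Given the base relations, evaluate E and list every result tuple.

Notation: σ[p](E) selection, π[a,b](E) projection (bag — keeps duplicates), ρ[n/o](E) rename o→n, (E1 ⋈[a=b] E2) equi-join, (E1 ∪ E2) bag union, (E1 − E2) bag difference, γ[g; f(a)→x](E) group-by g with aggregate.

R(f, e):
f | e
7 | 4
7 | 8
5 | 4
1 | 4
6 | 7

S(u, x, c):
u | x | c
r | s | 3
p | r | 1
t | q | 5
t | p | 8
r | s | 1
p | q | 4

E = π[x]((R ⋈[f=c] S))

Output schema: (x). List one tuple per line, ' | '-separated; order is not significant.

Per-node cardinality:
  R → 5
  S → 6
  (R ⋈[f=c] S) → 3
  π[x]((R ⋈[f=c] S)) → 3

== RESULT ==
x
q
r
s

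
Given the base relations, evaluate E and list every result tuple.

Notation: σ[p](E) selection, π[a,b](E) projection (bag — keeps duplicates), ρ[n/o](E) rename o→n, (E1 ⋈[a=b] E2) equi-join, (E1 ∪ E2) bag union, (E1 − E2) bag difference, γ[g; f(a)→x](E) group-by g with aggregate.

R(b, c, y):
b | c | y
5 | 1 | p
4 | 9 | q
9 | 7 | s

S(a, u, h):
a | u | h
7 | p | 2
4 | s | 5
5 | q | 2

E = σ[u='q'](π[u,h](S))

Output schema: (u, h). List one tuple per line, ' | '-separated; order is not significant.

Row counts bottom-up:
  S → 3
  π[u,h](S) → 3
  σ[u='q'](π[u,h](S)) → 1

== RESULT ==
u | h
q | 2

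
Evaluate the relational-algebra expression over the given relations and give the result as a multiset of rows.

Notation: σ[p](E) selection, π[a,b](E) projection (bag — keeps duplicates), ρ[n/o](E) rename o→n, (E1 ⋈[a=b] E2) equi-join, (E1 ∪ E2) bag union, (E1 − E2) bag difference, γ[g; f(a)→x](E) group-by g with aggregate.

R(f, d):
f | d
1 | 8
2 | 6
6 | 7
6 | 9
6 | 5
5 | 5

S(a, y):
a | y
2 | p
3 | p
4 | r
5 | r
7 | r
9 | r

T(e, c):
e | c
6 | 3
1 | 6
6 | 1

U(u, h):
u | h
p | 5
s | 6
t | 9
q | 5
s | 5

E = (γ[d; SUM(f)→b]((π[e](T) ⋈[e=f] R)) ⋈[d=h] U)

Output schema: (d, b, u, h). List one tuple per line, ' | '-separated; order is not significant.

Subexpression sizes:
  T → 3
  π[e](T) → 3
  R → 6
  (π[e](T) ⋈[e=f] R) → 7
  γ[d; SUM(f)→b]((π[e](T) ⋈[e=f] R)) → 4
  U → 5
  (γ[d; SUM(f)→b]((π[e](T) ⋈[e=f] R)) ⋈[d=h] U) → 4

== RESULT ==
d | b | u | h
5 | 12 | p | 5
5 | 12 | q | 5
5 | 12 | s | 5
9 | 12 | t | 9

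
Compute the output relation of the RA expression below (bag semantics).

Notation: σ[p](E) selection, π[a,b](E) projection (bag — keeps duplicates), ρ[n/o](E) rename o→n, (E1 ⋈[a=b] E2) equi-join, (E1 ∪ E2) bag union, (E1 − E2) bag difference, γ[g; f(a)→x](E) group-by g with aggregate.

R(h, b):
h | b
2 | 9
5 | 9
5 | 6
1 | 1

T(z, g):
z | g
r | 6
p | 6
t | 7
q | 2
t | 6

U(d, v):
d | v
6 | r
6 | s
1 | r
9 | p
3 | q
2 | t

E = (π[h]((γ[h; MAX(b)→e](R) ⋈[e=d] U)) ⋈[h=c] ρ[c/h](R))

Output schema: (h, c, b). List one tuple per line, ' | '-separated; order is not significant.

Row counts bottom-up:
  R → 4
  γ[h; MAX(b)→e](R) → 3
  U → 6
  (γ[h; MAX(b)→e](R) ⋈[e=d] U) → 3
  π[h]((γ[h; MAX(b)→e](R) ⋈[e=d] U)) → 3
  R → 4
  ρ[c/h](R) → 4
  (π[h]((γ[h; MAX(b)→e](R) ⋈[e=d] U)) ⋈[h=c] ρ[c/h](R)) → 4

== RESULT ==
h | c | b
1 | 1 | 1
2 | 2 | 9
5 | 5 | 6
5 | 5 | 9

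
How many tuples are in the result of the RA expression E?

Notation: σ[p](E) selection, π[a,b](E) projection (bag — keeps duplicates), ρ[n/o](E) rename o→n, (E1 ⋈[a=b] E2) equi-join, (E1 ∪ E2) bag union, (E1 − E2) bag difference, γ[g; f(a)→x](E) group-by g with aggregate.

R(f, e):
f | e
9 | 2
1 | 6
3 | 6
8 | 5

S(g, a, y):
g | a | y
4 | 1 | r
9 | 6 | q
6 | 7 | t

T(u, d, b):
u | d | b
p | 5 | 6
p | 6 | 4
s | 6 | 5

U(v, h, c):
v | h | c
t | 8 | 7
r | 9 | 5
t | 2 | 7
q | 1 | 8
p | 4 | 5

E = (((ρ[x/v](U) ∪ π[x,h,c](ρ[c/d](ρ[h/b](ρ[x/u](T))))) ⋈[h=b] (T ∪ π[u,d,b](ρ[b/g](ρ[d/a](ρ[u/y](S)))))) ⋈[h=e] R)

Row counts bottom-up:
  U → 5
  ρ[x/v](U) → 5
  T → 3
  ρ[x/u](T) → 3
  ρ[h/b](ρ[x/u](T)) → 3
  ρ[c/d](ρ[h/b](ρ[x/u](T))) → 3
  π[x,h,c](ρ[c/d](ρ[h/b](ρ[x/u](T)))) → 3
  (ρ[x/v](U) ∪ π[x,h,c](ρ[c/d](ρ[h/b](ρ[x/u](T))))) → 8
  T → 3
  S → 3
  ρ[u/y](S) → 3
  ρ[d/a](ρ[u/y](S)) → 3
  ρ[b/g](ρ[d/a](ρ[u/y](S))) → 3
  π[u,d,b](ρ[b/g](ρ[d/a](ρ[u/y](S)))) → 3
  (T ∪ π[u,d,b](ρ[b/g](ρ[d/a](ρ[u/y](S))))) → 6
  ((ρ[x/v](U) ∪ π[x,h,c](ρ[c/d](ρ[h/b](ρ[x/u](T))))) ⋈[h=b] (T ∪ π[u,d,b](ρ[b/g](ρ[d/a](ρ[u/y](S)))))) → 8
  R → 4
  (((ρ[x/v](U) ∪ π[x,h,c](ρ[c/d](ρ[h/b](ρ[x/u](T))))) ⋈[h=b] (T ∪ π[u,d,b](ρ[b/g](ρ[d/a](ρ[u/y](S)))))) ⋈[h=e] R) → 5

|E| = 5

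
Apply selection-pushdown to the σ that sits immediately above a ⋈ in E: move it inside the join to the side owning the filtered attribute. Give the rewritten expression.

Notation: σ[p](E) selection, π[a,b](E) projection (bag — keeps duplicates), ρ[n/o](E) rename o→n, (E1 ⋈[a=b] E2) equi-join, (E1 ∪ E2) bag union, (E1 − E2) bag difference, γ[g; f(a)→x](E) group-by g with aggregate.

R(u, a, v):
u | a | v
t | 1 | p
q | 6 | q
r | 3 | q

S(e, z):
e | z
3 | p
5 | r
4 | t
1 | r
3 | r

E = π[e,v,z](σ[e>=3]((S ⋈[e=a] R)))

σ filters on e, owned by the left side.
E' = π[e,v,z]((σ[e>=3](S) ⋈[e=a] R))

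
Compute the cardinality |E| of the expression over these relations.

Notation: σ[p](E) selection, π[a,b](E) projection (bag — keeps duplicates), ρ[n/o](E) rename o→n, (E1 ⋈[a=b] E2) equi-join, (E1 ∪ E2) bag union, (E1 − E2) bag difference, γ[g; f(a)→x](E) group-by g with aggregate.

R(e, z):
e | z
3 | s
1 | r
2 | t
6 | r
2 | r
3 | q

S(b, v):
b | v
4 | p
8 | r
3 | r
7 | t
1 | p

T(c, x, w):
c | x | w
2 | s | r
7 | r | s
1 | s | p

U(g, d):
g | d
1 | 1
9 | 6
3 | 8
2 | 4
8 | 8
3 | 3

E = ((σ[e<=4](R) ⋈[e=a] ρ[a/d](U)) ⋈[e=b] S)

Subexpression sizes:
  R → 6
  σ[e<=4](R) → 5
  U → 6
  ρ[a/d](U) → 6
  (σ[e<=4](R) ⋈[e=a] ρ[a/d](U)) → 3
  S → 5
  ((σ[e<=4](R) ⋈[e=a] ρ[a/d](U)) ⋈[e=b] S) → 3

|E| = 3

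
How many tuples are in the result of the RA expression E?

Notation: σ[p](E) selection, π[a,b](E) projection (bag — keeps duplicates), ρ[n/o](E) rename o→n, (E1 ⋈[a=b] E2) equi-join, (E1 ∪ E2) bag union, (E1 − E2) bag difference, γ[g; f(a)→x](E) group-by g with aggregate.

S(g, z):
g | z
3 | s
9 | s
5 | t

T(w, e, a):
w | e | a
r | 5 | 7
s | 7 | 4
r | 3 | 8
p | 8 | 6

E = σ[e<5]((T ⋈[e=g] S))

Stepwise |·|:
  T → 4
  S → 3
  (T ⋈[e=g] S) → 2
  σ[e<5]((T ⋈[e=g] S)) → 1

|E| = 1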